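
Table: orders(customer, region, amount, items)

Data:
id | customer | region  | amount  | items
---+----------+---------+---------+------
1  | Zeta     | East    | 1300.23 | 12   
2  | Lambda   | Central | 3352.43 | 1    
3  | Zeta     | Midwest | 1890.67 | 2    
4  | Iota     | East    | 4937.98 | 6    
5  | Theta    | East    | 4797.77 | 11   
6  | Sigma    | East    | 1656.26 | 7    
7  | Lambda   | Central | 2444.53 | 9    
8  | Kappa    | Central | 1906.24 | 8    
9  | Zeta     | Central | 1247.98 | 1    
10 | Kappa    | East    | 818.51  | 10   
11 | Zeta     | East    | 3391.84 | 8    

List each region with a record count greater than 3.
SELECT region, COUNT(*) as cnt
FROM orders
GROUP BY region
HAVING COUNT(*) > 3

Result:
  Central: 4
  East: 6

Note: HAVING filters groups after aggregation, WHERE filters rows before.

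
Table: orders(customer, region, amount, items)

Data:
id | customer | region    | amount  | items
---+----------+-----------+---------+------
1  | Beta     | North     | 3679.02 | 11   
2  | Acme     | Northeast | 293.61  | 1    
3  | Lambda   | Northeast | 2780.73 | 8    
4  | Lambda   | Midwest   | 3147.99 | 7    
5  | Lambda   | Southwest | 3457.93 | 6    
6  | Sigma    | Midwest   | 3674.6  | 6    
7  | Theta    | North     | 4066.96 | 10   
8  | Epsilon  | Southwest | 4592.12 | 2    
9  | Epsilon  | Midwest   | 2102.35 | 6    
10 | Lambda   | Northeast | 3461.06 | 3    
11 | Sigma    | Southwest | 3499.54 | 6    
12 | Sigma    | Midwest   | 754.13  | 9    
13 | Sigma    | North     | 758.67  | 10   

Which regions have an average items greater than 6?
SELECT region, AVG(items)
FROM orders
GROUP BY region
HAVING AVG(items) > 6

Result:
  Midwest: avg=7.00
  North: avg=10.33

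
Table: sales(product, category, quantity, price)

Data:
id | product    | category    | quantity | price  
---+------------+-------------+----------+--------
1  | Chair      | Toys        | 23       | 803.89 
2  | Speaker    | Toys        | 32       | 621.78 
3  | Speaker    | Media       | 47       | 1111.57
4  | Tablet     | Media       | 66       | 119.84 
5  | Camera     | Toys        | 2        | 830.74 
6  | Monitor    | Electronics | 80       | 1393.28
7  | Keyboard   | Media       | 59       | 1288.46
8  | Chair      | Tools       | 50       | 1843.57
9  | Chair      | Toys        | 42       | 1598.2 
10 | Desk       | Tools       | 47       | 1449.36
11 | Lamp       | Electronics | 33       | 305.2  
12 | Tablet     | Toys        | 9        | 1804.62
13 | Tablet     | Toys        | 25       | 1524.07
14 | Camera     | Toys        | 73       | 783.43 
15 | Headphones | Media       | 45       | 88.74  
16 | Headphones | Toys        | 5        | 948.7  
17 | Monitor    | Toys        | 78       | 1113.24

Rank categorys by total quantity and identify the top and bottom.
SELECT category, SUM(quantity)
FROM sales
GROUP BY category
ORDER BY SUM(quantity)

All groups:
  Tools: 97
  Electronics: 113
  Media: 217
  Toys: 289

Highest: Toys (289)
Lowest: Tools (97)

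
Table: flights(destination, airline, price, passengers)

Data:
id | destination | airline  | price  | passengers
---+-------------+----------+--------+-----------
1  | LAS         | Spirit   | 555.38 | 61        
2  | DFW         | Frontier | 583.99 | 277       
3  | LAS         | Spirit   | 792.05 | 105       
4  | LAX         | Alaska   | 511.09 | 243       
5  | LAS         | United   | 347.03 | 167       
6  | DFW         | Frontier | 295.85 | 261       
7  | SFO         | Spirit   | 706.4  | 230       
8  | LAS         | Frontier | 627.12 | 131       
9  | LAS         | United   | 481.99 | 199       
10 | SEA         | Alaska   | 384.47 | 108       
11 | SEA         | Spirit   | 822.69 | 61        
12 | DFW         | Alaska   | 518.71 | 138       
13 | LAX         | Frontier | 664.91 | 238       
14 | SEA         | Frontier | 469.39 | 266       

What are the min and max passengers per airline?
SELECT airline, MIN(passengers), MAX(passengers)
FROM flights
GROUP BY airline

Result:
  Alaska: min=108, max=243
  Frontier: min=131, max=277
  Spirit: min=61, max=230
  United: min=167, max=199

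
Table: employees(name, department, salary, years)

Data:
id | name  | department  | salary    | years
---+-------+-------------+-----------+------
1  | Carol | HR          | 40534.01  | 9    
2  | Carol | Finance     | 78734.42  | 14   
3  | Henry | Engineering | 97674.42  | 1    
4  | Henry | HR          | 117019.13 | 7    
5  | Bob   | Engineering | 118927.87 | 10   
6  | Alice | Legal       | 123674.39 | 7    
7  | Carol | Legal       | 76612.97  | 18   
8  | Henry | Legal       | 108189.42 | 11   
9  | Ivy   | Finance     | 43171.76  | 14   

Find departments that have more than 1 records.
SELECT department, COUNT(*) as cnt
FROM employees
GROUP BY department
HAVING COUNT(*) > 1

Result:
  Engineering: 2
  Finance: 2
  HR: 2
  Legal: 3

Note: HAVING filters groups after aggregation, WHERE filters rows before.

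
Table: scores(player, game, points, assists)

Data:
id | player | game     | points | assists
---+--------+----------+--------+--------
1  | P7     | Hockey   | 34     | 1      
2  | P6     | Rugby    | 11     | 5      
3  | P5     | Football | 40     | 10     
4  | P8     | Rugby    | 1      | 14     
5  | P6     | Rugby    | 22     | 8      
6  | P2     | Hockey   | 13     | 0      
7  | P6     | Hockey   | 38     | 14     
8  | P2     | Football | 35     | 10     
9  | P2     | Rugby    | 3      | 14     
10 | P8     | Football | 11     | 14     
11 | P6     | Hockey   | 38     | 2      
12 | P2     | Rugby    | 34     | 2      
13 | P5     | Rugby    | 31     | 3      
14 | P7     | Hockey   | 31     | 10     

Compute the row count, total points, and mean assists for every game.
SELECT game,
       COUNT(*) as cnt,
       SUM(points) as total_points,
       AVG(assists) as avg_assists
FROM scores
GROUP BY game

Result:
  Football: 3 records, 86 total points, 11.33 avg assists
  Hockey: 5 records, 154 total points, 5.40 avg assists
  Rugby: 6 records, 102 total points, 7.67 avg assists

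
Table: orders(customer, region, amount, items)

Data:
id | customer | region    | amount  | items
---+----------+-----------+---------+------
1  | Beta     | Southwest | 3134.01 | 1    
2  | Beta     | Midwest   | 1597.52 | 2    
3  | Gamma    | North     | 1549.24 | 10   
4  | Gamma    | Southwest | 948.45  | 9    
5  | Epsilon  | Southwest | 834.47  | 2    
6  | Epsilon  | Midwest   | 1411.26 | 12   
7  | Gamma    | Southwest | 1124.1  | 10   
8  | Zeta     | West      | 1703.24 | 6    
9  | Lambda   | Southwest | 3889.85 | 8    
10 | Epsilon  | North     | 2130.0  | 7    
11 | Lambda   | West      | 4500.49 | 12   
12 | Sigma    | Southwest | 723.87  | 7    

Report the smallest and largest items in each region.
SELECT region, MIN(items), MAX(items)
FROM orders
GROUP BY region

Result:
  Midwest: min=2, max=12
  North: min=7, max=10
  Southwest: min=1, max=10
  West: min=6, max=12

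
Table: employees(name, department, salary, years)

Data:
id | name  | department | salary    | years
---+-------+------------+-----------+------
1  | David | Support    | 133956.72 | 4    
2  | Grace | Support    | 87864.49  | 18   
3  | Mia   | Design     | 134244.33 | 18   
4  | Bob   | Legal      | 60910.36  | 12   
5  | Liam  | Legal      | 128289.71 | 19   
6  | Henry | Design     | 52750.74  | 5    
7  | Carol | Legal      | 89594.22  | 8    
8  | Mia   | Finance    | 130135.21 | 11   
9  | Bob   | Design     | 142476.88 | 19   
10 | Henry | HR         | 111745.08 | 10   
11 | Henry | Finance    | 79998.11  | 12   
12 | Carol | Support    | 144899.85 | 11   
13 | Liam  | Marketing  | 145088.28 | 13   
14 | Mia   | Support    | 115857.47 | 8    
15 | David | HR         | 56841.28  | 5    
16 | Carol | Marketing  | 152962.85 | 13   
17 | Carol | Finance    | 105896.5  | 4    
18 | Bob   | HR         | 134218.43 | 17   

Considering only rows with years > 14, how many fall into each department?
SELECT department, COUNT(*)
FROM employees
WHERE years > 14
GROUP BY department

Note: WHERE filters rows before grouping.

Result:
  Design: 2
  HR: 1
  Legal: 1
  Support: 1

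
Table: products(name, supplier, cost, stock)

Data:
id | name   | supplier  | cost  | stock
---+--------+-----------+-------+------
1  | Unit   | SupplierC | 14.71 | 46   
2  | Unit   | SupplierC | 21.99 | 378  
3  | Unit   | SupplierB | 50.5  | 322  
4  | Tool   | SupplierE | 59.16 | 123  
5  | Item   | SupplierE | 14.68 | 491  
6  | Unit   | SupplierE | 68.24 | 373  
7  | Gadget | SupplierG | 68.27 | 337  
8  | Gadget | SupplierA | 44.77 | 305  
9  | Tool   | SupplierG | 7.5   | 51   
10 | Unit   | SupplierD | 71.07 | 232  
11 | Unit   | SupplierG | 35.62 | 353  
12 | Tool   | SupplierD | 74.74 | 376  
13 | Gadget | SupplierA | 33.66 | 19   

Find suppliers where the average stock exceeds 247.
SELECT supplier, AVG(stock)
FROM products
GROUP BY supplier
HAVING AVG(stock) > 247

Result:
  SupplierB: avg=322.00
  SupplierD: avg=304.00
  SupplierE: avg=329.00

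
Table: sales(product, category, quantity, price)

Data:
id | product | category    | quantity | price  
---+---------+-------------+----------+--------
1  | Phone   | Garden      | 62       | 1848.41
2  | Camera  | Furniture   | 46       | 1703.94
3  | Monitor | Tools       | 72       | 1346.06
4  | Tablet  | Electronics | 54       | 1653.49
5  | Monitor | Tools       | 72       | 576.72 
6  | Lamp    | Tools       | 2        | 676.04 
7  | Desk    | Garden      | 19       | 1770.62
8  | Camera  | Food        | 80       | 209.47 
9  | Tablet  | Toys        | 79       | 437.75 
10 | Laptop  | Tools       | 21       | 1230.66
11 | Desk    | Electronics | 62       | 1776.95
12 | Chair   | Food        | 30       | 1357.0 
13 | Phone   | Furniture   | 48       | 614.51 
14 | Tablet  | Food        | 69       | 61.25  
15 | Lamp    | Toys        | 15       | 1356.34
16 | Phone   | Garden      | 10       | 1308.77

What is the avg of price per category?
SELECT category, AVG(price) as result
FROM sales
GROUP BY category

Result:
  Electronics: 1715.22
  Food: 542.57
  Furniture: 1159.23
  Garden: 1642.60
  Tools: 957.37
  Toys: 897.05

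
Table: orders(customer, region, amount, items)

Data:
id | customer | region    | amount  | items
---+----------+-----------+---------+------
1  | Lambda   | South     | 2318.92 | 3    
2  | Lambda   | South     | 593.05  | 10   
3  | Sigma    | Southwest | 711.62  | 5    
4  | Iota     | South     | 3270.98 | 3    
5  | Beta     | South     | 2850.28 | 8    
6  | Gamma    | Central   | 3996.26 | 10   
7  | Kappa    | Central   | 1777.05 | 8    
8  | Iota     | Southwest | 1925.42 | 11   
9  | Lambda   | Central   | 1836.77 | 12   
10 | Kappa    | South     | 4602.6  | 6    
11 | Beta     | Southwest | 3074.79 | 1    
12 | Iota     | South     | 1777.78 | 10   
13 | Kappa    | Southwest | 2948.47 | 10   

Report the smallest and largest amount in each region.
SELECT region, MIN(amount), MAX(amount)
FROM orders
GROUP BY region

Result:
  Central: min=1777.05, max=3996.26
  South: min=593.05, max=4602.60
  Southwest: min=711.62, max=3074.79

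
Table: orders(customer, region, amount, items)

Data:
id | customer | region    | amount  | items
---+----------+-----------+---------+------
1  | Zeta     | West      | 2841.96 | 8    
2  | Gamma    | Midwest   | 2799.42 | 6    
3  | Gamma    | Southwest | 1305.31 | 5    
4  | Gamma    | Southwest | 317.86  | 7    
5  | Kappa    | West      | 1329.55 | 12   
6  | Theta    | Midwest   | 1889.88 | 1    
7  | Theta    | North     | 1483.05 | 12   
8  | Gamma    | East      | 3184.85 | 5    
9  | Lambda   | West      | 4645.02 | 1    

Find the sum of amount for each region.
SELECT region, SUM(amount) as result
FROM orders
GROUP BY region

Result:
  East: 3184.85
  Midwest: 4689.30
  North: 1483.05
  Southwest: 1623.17
  West: 8816.53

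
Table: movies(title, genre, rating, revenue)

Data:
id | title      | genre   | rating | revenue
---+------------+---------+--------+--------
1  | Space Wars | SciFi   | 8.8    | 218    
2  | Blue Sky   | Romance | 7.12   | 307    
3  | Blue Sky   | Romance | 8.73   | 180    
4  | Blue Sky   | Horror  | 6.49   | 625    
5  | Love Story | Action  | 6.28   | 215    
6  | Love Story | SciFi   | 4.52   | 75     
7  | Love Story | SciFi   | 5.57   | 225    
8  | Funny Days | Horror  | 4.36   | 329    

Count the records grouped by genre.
SELECT genre, COUNT(*) as count
FROM movies
GROUP BY genre

Result:
  Action: 1
  Horror: 2
  Romance: 2
  SciFi: 3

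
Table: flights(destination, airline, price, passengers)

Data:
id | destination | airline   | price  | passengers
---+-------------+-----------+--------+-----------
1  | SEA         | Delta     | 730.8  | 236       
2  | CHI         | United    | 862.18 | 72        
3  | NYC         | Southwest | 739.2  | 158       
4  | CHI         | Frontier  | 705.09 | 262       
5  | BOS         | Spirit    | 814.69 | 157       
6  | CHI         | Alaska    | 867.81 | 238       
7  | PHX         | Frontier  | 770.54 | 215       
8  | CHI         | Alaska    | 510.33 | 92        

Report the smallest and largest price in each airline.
SELECT airline, MIN(price), MAX(price)
FROM flights
GROUP BY airline

Result:
  Alaska: min=510.33, max=867.81
  Delta: min=730.80, max=730.80
  Frontier: min=705.09, max=770.54
  Southwest: min=739.20, max=739.20
  Spirit: min=814.69, max=814.69
  United: min=862.18, max=862.18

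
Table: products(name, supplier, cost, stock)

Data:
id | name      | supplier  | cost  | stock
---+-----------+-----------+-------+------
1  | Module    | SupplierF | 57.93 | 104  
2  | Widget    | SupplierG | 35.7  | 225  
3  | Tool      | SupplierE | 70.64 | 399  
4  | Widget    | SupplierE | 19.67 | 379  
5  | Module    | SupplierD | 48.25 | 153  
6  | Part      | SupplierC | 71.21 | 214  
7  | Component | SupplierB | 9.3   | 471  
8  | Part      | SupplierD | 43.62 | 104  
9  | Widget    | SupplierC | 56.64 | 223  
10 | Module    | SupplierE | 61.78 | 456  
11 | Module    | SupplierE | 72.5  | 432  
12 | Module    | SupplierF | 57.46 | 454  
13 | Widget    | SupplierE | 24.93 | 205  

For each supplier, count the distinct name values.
SELECT supplier, COUNT(DISTINCT name)
FROM products
GROUP BY supplier

Result:
  SupplierB: 1 distinct
  SupplierC: 2 distinct
  SupplierD: 2 distinct
  SupplierE: 3 distinct
  SupplierF: 1 distinct
  SupplierG: 1 distinct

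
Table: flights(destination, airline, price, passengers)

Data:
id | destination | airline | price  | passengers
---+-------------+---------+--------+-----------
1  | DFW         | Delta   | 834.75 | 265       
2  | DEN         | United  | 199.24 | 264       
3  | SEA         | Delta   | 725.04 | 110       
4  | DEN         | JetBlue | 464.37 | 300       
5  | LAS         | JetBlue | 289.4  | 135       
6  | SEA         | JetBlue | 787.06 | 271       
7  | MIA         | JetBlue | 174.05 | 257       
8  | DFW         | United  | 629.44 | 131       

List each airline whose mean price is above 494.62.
SELECT airline, AVG(price)
FROM flights
GROUP BY airline
HAVING AVG(price) > 494.62

Result:
  Delta: avg=779.90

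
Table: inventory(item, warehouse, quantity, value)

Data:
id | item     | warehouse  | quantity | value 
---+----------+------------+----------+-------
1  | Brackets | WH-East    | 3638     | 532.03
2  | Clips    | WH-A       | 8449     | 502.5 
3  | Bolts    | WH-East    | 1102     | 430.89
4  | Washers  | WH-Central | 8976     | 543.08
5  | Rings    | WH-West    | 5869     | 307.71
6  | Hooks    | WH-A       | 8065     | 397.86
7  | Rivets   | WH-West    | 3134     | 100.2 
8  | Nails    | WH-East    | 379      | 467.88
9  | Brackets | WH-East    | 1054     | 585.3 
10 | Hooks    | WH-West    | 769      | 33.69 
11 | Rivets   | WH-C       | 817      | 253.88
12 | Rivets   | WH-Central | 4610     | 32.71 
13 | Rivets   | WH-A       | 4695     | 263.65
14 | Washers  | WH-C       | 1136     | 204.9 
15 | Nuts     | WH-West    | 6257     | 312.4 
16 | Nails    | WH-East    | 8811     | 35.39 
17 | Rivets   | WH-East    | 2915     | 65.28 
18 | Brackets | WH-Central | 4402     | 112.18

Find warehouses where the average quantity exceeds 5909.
SELECT warehouse, AVG(quantity)
FROM inventory
GROUP BY warehouse
HAVING AVG(quantity) > 5909

Result:
  WH-A: avg=7069.67
  WH-Central: avg=5996.00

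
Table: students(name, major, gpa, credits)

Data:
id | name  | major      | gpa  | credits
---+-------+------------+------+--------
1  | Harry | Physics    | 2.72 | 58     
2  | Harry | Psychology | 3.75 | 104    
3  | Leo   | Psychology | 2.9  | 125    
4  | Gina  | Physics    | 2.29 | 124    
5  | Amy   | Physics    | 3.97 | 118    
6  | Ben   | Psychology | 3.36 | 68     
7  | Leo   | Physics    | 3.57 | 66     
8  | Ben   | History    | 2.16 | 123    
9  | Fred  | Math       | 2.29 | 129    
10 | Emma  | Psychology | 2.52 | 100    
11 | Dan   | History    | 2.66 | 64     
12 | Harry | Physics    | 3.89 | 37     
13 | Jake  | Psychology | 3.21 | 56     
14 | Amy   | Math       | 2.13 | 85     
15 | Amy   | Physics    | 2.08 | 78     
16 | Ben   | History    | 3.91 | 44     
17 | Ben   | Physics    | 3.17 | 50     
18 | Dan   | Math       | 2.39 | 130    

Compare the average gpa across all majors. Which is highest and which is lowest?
SELECT major, AVG(gpa)
FROM students
GROUP BY major
ORDER BY AVG(gpa)

All groups:
  Math: 2.27
  History: 2.91
  Physics: 3.10
  Psychology: 3.15

Highest: Psychology (3.15)
Lowest: Math (2.27)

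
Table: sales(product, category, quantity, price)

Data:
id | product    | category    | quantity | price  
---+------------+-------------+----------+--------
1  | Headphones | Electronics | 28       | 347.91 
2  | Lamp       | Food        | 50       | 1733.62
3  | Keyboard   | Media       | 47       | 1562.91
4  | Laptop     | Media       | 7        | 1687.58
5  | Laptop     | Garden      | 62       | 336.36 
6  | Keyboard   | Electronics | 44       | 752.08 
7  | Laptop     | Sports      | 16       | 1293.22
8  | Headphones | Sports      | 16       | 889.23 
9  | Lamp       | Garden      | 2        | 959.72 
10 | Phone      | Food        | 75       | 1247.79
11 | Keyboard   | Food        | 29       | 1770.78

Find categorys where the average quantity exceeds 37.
SELECT category, AVG(quantity)
FROM sales
GROUP BY category
HAVING AVG(quantity) > 37

Result:
  Food: avg=51.33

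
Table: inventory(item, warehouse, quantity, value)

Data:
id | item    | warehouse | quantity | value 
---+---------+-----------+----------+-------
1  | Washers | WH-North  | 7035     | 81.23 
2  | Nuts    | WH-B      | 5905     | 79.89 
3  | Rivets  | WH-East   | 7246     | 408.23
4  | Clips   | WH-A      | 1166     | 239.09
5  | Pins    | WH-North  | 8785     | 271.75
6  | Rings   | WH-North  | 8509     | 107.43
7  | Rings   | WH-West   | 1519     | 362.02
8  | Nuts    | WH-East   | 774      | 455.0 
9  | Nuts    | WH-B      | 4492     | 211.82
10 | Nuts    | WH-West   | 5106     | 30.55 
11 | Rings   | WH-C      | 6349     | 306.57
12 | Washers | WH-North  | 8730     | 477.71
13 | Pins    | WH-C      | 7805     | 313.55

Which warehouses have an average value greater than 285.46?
SELECT warehouse, AVG(value)
FROM inventory
GROUP BY warehouse
HAVING AVG(value) > 285.46

Result:
  WH-C: avg=310.06
  WH-East: avg=431.62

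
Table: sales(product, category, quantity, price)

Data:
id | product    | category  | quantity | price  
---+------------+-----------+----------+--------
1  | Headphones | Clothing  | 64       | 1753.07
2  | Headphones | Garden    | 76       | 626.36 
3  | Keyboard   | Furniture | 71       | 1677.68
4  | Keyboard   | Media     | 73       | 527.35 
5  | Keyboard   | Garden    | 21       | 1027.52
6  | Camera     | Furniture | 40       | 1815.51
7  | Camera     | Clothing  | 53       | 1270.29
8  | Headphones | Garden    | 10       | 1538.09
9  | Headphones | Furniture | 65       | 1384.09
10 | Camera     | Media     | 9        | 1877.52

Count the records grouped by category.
SELECT category, COUNT(*) as count
FROM sales
GROUP BY category

Result:
  Clothing: 2
  Furniture: 3
  Garden: 3
  Media: 2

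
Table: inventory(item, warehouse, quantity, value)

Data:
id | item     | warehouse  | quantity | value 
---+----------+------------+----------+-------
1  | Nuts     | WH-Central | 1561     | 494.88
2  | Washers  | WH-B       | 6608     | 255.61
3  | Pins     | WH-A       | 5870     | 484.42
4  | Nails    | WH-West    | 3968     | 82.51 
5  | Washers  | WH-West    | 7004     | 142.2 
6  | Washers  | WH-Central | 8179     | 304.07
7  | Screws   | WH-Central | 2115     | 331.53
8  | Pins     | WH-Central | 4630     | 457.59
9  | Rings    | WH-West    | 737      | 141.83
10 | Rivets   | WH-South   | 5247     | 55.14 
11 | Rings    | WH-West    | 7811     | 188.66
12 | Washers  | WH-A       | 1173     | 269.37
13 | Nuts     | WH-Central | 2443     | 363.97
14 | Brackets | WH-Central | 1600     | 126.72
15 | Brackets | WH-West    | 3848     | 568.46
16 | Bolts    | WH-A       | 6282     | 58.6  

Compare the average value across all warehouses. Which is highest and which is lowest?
SELECT warehouse, AVG(value)
FROM inventory
GROUP BY warehouse
ORDER BY AVG(value)

All groups:
  WH-South: 55.14
  WH-West: 224.73
  WH-B: 255.61
  WH-A: 270.80
  WH-Central: 346.46

Highest: WH-Central (346.46)
Lowest: WH-South (55.14)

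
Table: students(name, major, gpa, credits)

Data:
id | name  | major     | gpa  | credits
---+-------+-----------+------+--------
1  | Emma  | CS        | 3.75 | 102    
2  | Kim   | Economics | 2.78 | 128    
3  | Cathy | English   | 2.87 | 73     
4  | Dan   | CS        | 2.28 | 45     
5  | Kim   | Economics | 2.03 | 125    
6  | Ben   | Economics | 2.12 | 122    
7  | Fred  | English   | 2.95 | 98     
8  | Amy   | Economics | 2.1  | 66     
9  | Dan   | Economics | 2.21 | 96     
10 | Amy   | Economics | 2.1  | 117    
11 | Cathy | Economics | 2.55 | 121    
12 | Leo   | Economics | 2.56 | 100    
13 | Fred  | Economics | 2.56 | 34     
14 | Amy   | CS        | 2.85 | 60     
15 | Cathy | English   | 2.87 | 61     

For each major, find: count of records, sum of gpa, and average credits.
SELECT major,
       COUNT(*) as cnt,
       SUM(gpa) as total_gpa,
       AVG(credits) as avg_credits
FROM students
GROUP BY major

Result:
  CS: 3 records, 8.88 total gpa, 69.00 avg credits
  Economics: 9 records, 21.01 total gpa, 101.00 avg credits
  English: 3 records, 8.69 total gpa, 77.33 avg credits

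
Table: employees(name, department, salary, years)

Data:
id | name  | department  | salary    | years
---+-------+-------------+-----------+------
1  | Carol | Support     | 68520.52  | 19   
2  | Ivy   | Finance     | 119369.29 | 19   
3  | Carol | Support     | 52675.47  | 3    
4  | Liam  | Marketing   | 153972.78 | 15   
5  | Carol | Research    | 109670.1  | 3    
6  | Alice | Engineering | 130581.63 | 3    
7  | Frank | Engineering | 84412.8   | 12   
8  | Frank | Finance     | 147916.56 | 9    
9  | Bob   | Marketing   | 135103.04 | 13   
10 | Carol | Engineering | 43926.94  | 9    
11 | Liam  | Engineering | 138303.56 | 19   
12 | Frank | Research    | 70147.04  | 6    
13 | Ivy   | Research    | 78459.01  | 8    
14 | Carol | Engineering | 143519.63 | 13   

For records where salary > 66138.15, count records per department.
SELECT department, COUNT(*)
FROM employees
WHERE salary > 66138.15
GROUP BY department

Note: WHERE filters rows before grouping.

Result:
  Engineering: 4
  Finance: 2
  Marketing: 2
  Research: 3
  Support: 1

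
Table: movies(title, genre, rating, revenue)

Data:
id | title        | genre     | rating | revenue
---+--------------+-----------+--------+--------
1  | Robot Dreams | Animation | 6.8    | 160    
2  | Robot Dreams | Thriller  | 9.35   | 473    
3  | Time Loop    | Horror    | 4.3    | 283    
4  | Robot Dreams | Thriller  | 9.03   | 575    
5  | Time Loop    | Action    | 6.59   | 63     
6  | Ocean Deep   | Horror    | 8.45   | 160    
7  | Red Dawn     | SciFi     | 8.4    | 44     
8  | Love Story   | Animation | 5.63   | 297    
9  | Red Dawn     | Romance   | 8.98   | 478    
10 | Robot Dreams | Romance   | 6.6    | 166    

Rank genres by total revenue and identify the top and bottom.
SELECT genre, SUM(revenue)
FROM movies
GROUP BY genre
ORDER BY SUM(revenue)

All groups:
  SciFi: 44
  Action: 63
  Horror: 443
  Animation: 457
  Romance: 644
  Thriller: 1048

Highest: Thriller (1048)
Lowest: SciFi (44)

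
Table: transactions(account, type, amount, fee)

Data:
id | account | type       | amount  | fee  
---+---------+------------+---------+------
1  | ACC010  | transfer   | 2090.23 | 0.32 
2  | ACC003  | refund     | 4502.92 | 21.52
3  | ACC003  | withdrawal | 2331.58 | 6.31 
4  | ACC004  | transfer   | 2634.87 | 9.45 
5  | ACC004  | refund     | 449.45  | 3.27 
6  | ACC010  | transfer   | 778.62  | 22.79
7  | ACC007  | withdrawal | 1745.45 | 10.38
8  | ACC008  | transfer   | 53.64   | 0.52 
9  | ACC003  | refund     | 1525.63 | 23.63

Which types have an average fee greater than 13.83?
SELECT type, AVG(fee)
FROM transactions
GROUP BY type
HAVING AVG(fee) > 13.83

Result:
  refund: avg=16.14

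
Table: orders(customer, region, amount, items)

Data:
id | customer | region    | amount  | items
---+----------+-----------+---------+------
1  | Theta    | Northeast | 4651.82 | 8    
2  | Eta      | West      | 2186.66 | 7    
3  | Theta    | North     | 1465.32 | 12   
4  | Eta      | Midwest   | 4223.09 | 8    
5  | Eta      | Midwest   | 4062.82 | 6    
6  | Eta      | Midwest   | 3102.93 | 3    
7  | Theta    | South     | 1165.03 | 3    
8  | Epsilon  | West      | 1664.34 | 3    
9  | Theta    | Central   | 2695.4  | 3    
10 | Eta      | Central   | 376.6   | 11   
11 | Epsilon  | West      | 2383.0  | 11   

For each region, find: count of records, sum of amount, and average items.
SELECT region,
       COUNT(*) as cnt,
       SUM(amount) as total_amount,
       AVG(items) as avg_items
FROM orders
GROUP BY region

Result:
  Central: 2 records, 3072.00 total amount, 7.00 avg items
  Midwest: 3 records, 11388.84 total amount, 5.67 avg items
  North: 1 records, 1465.32 total amount, 12.00 avg items
  Northeast: 1 records, 4651.82 total amount, 8.00 avg items
  South: 1 records, 1165.03 total amount, 3.00 avg items
  West: 3 records, 6234.00 total amount, 7.00 avg items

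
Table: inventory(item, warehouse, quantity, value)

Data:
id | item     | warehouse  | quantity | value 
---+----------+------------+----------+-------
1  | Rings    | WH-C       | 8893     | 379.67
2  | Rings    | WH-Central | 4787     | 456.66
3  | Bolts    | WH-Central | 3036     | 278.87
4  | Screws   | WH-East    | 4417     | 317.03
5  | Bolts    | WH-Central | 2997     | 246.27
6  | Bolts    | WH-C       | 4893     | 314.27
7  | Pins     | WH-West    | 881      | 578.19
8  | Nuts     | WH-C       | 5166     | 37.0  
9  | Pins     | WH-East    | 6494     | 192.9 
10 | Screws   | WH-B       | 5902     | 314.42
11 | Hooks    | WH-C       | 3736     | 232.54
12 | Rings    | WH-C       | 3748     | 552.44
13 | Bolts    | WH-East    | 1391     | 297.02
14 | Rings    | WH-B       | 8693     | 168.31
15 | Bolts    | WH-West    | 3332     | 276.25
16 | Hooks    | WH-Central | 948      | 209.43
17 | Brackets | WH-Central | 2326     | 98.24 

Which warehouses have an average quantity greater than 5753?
SELECT warehouse, AVG(quantity)
FROM inventory
GROUP BY warehouse
HAVING AVG(quantity) > 5753

Result:
  WH-B: avg=7297.50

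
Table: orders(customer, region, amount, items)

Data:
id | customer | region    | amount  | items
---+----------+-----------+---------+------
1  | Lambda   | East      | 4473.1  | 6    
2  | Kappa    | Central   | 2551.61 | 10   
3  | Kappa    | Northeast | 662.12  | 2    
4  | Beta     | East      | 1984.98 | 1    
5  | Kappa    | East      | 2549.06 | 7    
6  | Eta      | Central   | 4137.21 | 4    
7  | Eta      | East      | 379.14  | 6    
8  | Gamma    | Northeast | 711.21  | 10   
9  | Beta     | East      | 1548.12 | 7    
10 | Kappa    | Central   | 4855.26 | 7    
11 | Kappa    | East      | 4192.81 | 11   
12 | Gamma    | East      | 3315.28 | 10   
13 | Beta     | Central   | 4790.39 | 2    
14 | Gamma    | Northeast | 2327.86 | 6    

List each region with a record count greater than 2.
SELECT region, COUNT(*) as cnt
FROM orders
GROUP BY region
HAVING COUNT(*) > 2

Result:
  Central: 4
  East: 7
  Northeast: 3

Note: HAVING filters groups after aggregation, WHERE filters rows before.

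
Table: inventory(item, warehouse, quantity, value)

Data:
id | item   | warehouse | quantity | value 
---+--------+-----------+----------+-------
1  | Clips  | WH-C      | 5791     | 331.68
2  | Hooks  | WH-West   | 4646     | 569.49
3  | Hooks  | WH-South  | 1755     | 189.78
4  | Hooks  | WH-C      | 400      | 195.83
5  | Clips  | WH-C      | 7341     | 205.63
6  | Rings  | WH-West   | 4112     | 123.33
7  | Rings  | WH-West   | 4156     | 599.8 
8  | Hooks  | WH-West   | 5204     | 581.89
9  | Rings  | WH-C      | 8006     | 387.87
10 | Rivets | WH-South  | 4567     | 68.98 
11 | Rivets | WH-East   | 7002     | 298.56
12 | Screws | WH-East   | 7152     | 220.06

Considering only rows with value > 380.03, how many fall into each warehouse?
SELECT warehouse, COUNT(*)
FROM inventory
WHERE value > 380.03
GROUP BY warehouse

Note: WHERE filters rows before grouping.

Result:
  WH-C: 1
  WH-West: 3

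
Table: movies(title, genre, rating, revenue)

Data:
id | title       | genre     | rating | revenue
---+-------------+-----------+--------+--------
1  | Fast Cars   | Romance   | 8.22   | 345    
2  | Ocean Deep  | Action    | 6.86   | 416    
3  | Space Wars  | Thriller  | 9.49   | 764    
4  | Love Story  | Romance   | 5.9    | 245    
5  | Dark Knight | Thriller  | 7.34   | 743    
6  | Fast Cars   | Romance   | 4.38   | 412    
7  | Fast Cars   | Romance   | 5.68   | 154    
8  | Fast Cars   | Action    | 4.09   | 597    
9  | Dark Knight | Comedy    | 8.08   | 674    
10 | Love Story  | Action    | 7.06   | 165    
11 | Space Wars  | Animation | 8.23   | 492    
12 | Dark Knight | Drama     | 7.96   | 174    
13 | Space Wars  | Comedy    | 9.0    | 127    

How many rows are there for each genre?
SELECT genre, COUNT(*) as count
FROM movies
GROUP BY genre

Result:
  Action: 3
  Animation: 1
  Comedy: 2
  Drama: 1
  Romance: 4
  Thriller: 2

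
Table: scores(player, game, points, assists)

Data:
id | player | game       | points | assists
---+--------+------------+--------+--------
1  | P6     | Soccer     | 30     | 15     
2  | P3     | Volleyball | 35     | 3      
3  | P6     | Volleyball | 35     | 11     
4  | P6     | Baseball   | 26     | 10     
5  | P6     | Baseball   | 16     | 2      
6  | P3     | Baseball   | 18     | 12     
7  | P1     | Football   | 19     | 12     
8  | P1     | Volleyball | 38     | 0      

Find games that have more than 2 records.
SELECT game, COUNT(*) as cnt
FROM scores
GROUP BY game
HAVING COUNT(*) > 2

Result:
  Baseball: 3
  Volleyball: 3

Note: HAVING filters groups after aggregation, WHERE filters rows before.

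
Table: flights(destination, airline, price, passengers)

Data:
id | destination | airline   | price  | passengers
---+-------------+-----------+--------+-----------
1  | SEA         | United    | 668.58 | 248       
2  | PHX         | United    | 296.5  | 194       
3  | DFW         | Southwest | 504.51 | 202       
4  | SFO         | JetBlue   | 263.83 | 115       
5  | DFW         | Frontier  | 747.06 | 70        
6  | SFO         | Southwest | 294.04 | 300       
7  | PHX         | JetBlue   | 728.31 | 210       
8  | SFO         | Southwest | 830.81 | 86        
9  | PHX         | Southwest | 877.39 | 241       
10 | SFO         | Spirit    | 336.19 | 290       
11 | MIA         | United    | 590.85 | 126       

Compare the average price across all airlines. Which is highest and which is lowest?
SELECT airline, AVG(price)
FROM flights
GROUP BY airline
ORDER BY AVG(price)

All groups:
  Spirit: 336.19
  JetBlue: 496.07
  United: 518.64
  Southwest: 626.69
  Frontier: 747.06

Highest: Frontier (747.06)
Lowest: Spirit (336.19)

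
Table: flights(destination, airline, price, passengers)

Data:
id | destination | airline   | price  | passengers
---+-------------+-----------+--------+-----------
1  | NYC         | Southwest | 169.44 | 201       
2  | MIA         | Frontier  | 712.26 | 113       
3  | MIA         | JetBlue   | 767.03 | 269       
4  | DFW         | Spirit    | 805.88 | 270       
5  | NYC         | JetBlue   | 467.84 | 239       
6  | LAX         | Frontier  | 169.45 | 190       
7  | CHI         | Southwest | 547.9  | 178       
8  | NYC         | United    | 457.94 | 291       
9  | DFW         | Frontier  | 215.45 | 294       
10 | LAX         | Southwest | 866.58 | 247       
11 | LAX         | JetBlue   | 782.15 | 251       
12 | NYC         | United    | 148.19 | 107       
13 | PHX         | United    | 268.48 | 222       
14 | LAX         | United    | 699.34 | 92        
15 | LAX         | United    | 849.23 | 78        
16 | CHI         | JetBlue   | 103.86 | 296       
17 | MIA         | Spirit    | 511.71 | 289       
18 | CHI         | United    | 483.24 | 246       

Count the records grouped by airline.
SELECT airline, COUNT(*) as count
FROM flights
GROUP BY airline

Result:
  Frontier: 3
  JetBlue: 4
  Southwest: 3
  Spirit: 2
  United: 6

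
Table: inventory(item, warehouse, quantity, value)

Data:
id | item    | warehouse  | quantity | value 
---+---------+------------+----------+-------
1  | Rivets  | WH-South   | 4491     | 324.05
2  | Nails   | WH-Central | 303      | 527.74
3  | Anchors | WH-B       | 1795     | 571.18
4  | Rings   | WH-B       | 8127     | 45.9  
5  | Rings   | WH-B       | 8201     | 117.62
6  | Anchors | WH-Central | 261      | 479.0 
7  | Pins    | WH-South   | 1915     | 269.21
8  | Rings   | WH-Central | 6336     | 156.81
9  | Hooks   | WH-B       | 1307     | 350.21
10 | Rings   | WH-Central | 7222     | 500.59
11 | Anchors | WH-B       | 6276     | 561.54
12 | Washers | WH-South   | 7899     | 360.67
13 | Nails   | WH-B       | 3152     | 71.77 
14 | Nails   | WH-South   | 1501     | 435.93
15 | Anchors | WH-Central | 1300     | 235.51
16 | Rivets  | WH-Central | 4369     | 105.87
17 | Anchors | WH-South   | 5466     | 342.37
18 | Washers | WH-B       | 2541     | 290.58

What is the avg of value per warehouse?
SELECT warehouse, AVG(value) as result
FROM inventory
GROUP BY warehouse

Result:
  WH-B: 286.97
  WH-Central: 334.25
  WH-South: 346.45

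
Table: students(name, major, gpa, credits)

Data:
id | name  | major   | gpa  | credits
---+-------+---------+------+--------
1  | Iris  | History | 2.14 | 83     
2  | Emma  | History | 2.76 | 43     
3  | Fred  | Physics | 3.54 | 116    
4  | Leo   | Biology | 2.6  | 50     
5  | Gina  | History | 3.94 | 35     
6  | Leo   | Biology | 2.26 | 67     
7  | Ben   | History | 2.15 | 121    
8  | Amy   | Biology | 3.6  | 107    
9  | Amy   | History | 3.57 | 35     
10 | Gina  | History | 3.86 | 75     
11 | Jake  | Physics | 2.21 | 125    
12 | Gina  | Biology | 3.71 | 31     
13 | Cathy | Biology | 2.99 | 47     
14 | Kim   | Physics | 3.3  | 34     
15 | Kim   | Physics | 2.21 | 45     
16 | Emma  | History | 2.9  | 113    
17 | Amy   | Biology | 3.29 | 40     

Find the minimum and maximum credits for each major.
SELECT major, MIN(credits), MAX(credits)
FROM students
GROUP BY major

Result:
  Biology: min=31, max=107
  History: min=35, max=121
  Physics: min=34, max=125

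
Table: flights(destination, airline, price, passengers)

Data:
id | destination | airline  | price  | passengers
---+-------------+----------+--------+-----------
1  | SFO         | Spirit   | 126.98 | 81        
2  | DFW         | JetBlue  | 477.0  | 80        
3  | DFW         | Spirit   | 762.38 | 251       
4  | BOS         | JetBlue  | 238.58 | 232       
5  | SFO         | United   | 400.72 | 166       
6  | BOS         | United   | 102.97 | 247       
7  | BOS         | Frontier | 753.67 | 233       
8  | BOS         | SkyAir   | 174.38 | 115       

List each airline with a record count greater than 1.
SELECT airline, COUNT(*) as cnt
FROM flights
GROUP BY airline
HAVING COUNT(*) > 1

Result:
  JetBlue: 2
  Spirit: 2
  United: 2

Note: HAVING filters groups after aggregation, WHERE filters rows before.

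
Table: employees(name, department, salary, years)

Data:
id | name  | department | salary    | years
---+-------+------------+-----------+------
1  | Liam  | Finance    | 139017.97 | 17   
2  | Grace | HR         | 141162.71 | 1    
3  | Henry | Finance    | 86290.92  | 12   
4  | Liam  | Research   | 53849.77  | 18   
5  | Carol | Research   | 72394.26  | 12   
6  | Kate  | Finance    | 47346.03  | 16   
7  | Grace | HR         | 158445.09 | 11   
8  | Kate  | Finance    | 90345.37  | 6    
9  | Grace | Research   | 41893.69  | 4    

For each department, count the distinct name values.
SELECT department, COUNT(DISTINCT name)
FROM employees
GROUP BY department

Result:
  Finance: 3 distinct
  HR: 1 distinct
  Research: 3 distinct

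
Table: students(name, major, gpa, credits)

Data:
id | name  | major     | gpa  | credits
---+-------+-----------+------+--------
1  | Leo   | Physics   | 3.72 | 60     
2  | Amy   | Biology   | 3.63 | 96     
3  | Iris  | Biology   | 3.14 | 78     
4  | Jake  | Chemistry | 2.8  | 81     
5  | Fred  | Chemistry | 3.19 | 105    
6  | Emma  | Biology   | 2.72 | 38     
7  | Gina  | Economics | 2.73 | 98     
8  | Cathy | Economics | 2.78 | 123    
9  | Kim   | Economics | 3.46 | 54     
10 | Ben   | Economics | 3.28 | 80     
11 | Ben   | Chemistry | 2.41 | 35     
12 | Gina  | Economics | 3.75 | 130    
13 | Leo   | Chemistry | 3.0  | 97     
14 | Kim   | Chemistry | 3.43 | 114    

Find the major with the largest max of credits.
SELECT major, MAX(credits) as val
FROM students
GROUP BY major
ORDER BY val DESC
LIMIT 1

Result: Economics with max(credits) = 130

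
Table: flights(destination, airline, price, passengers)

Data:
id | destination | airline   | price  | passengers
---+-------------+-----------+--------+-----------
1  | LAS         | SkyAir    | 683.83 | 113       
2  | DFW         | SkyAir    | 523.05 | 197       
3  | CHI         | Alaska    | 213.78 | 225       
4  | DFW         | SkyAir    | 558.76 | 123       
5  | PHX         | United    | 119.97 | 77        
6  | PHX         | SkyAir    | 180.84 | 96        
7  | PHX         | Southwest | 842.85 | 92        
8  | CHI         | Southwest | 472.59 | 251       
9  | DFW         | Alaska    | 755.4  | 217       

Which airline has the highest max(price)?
SELECT airline, MAX(price) as val
FROM flights
GROUP BY airline
ORDER BY val DESC
LIMIT 1

Result: Southwest with max(price) = 842.85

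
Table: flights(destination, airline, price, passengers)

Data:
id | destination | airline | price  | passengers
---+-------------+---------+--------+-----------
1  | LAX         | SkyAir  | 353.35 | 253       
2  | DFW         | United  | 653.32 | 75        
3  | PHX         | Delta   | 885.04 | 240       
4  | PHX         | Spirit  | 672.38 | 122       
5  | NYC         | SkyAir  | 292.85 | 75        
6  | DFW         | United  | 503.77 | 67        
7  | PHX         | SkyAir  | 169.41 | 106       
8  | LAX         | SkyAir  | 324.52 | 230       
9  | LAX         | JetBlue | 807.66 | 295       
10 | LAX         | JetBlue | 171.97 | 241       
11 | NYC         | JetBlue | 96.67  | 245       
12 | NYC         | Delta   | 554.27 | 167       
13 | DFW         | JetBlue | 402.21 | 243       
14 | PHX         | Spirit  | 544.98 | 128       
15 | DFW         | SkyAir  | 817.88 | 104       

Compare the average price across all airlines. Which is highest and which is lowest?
SELECT airline, AVG(price)
FROM flights
GROUP BY airline
ORDER BY AVG(price)

All groups:
  JetBlue: 369.63
  SkyAir: 391.60
  United: 578.55
  Spirit: 608.68
  Delta: 719.66

Highest: Delta (719.66)
Lowest: JetBlue (369.63)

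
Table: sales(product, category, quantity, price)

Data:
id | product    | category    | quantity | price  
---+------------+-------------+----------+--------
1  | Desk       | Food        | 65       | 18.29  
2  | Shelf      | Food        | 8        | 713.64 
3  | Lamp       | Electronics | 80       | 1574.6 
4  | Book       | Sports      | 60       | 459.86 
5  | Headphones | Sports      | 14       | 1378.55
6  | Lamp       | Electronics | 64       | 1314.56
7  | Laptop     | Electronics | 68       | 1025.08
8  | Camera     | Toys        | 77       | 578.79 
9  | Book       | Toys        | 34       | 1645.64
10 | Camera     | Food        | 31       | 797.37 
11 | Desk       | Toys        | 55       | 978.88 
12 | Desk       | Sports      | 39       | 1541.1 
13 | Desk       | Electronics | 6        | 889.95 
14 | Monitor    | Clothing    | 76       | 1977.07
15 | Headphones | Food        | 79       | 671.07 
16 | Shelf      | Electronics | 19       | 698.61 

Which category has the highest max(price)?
SELECT category, MAX(price) as val
FROM sales
GROUP BY category
ORDER BY val DESC
LIMIT 1

Result: Clothing with max(price) = 1977.07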